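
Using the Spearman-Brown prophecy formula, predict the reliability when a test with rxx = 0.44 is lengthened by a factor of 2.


r_new = (n * rxx) / (1 + (n-1) * rxx)
r_new = (2 * 0.44) / (1 + 1 * 0.44)
r_new = 0.88 / 1.44
r_new = 0.6111

0.6111


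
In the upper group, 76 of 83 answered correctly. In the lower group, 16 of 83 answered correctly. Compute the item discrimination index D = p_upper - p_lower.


p_upper = 76/83 = 0.9157
p_lower = 16/83 = 0.1928
D = 0.9157 - 0.1928 = 0.7229

0.7229


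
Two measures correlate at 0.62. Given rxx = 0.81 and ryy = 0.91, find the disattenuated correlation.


r_corrected = rxy / sqrt(rxx * ryy)
= 0.62 / sqrt(0.81 * 0.91)
= 0.62 / sqrt(0.7371)
= 0.62 / 0.858545
r_corrected = 0.7222

0.7222


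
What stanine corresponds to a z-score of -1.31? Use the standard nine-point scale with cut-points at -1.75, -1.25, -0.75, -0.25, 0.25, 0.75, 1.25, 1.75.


Stanine boundaries: [-1.75, -1.25, -0.75, -0.25, 0.25, 0.75, 1.25, 1.75]
z = -1.31
Check each boundary:
  z >= -1.75 -> could be stanine 2
  z < -1.25
  z < -0.75
  z < -0.25
  z < 0.25
  z < 0.75
  z < 1.25
  z < 1.75
Highest qualifying boundary gives stanine = 2

2


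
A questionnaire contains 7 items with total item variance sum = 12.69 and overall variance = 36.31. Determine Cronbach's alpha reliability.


alpha = (k/(k-1)) * (1 - sum(si^2)/s_total^2)
= (7/6) * (1 - 12.69/36.31)
alpha = 0.7589

0.7589


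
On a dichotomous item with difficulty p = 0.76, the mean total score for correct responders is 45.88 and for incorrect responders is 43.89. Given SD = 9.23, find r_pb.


q = 1 - p = 0.24
rpb = ((M1 - M0) / SD) * sqrt(p * q)
rpb = ((45.88 - 43.89) / 9.23) * sqrt(0.76 * 0.24)
rpb = 0.0921

0.0921


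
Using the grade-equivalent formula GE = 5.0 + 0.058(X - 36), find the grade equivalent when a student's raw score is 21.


raw - median = 21 - 36 = -15
slope * diff = 0.058 * -15 = -0.87
GE = 5.0 + -0.87
GE = 4.13

4.13


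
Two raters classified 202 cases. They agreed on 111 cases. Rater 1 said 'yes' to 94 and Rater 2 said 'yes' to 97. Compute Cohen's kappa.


P_o = 111/202 = 0.549505
P_e = (94*97 + 108*105) / 40804 = 0.501372
kappa = (P_o - P_e) / (1 - P_e)
kappa = (0.549505 - 0.501372) / (1 - 0.501372)
kappa = 0.0965

0.0965


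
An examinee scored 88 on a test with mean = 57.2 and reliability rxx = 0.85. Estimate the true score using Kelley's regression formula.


T_est = rxx * X + (1 - rxx) * mean
T_est = 0.85 * 88 + 0.15 * 57.2
T_est = 74.8 + 8.58
T_est = 83.38

83.38


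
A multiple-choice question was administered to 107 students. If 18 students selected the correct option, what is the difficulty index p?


Item difficulty p = number correct / total examinees
p = 18 / 107
p = 0.1682

0.1682


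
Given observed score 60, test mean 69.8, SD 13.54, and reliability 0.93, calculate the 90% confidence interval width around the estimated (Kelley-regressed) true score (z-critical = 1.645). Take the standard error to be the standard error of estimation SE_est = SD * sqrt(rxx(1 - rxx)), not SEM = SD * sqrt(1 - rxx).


True score estimate = 0.93*60 + 0.07*69.8 = 60.686
SE_est = SD * sqrt(rxx * (1 - rxx)) = 13.54 * sqrt(0.93 * 0.07) = 13.54 * sqrt(0.0651) = 3.454691
CI = T_est +/- z * SE_est, so width = 2 * z * SE_est = 2 * 1.645 * 3.454691
Width = 11.3659

11.3659


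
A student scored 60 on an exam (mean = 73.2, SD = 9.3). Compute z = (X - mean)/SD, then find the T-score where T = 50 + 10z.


z = (X - mean) / SD = (60 - 73.2) / 9.3
z = -13.2 / 9.3
z = -1.4194
T-score = T = 50 + 10z
Carry z at full precision (z = -13.2 / 9.3) into the conversion:
T-score = 50 + 10 * (-13.2 / 9.3) = 50 + -132 / 9.3
T-score = 50 + -14.1935
T-score = 35.8065

35.8065


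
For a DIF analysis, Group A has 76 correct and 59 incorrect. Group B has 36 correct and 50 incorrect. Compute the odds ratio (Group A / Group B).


Odds_A = 76/59 = 1.2881
Odds_B = 36/50 = 0.72
OR = Odds_A / Odds_B = 1.2881 / 0.72
Exactly, OR = (76 * 50) / (59 * 36) = 3800 / 2124
OR = 1.7891

1.7891


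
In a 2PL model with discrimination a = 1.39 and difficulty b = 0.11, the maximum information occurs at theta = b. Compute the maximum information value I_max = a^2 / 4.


For 2PL, max info at theta = b = 0.11
I_max = a^2 / 4 = 1.39^2 / 4
= 1.9321 / 4
I_max = 0.483

0.483


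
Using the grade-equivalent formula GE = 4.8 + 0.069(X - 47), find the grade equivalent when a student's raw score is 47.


raw - median = 47 - 47 = 0
slope * diff = 0.069 * 0 = 0.0
GE = 4.8 + 0.0
GE = 4.8

4.8


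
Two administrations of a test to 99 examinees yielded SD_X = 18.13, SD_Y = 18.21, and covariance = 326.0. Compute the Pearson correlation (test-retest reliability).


r = cov(X,Y) / (SD_X * SD_Y)
r = 326.0 / (18.13 * 18.21)
r = 326.0 / 330.1473
r = 0.9874

0.9874


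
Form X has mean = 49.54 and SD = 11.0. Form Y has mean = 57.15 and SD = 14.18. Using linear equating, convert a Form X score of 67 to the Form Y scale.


slope = SD_Y / SD_X = 14.18 / 11.0 ~ 1.2891
intercept = mean_Y - slope * mean_X = 57.15 - (14.18 / 11.0) * 49.54 ~ -6.7116
Y = slope * X + intercept. To avoid rounding drift from the rounded slope/intercept, evaluate the equivalent form Y = mean_Y + SD_Y * (X - mean_X) / SD_X at full precision:
Y = 57.15 + 14.18 * (67 - 49.54) / 11.0
Y = 57.15 + 14.18 * 17.46 / 11.0
Y = 57.15 + 247.5828 / 11.0
Y = 57.15 + 22.5075
Y = 79.6575

79.6575


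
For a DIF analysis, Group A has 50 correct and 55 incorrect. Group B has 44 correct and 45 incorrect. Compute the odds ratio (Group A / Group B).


Odds_A = 50/55 = 0.9091
Odds_B = 44/45 = 0.9778
OR = Odds_A / Odds_B = 0.9091 / 0.9778
Exactly, OR = (50 * 45) / (55 * 44) = 2250 / 2420
OR = 0.9298

0.9298


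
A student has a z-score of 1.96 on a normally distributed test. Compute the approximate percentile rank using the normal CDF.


CDF(z) = 0.5 * (1 + erf(z/sqrt(2)))
erf(1.3859) = 0.95
CDF = 0.975
Percentile rank = 0.975 * 100 = 97.5

97.5


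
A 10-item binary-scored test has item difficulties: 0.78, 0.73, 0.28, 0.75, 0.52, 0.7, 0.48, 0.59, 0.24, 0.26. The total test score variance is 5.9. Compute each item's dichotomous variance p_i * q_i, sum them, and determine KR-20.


For each item, compute p_i * q_i:
  Item 1: 0.78 * 0.22 = 0.1716
  Item 2: 0.73 * 0.27 = 0.1971
  Item 3: 0.28 * 0.72 = 0.2016
  Item 4: 0.75 * 0.25 = 0.1875
  Item 5: 0.52 * 0.48 = 0.2496
  Item 6: 0.7 * 0.3 = 0.21
  Item 7: 0.48 * 0.52 = 0.2496
  Item 8: 0.59 * 0.41 = 0.2419
  Item 9: 0.24 * 0.76 = 0.1824
  Item 10: 0.26 * 0.74 = 0.1924
Sum(p_i * q_i) = 0.1716 + 0.1971 + 0.2016 + 0.1875 + 0.2496 + 0.21 + 0.2496 + 0.2419 + 0.1824 + 0.1924 = 2.0837
KR-20 = (k/(k-1)) * (1 - Sum(p_i*q_i) / Var_total)
= (10/9) * (1 - 2.0837/5.9)
= 1.1111 * 0.6468
KR-20 = 0.7187

0.7187


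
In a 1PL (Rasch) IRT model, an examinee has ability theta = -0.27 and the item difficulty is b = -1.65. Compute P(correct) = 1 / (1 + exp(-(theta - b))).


theta - b = -0.27 - -1.65 = 1.38
exp(-(theta - b)) = exp(-1.38) = 0.2516
P = 1 / (1 + 0.2516)
P = 0.799

0.799


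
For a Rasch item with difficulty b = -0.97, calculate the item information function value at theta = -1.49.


P = 1/(1+exp(-(-1.49--0.97))) = 0.3729
I = P*(1-P) = 0.3729 * 0.6271
I = 0.2338

0.2338


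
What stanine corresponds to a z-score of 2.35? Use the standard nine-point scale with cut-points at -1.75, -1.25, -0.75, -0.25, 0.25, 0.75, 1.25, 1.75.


Stanine boundaries: [-1.75, -1.25, -0.75, -0.25, 0.25, 0.75, 1.25, 1.75]
z = 2.35
Check each boundary:
  z >= -1.75 -> could be stanine 2
  z >= -1.25 -> could be stanine 3
  z >= -0.75 -> could be stanine 4
  z >= -0.25 -> could be stanine 5
  z >= 0.25 -> could be stanine 6
  z >= 0.75 -> could be stanine 7
  z >= 1.25 -> could be stanine 8
  z >= 1.75 -> could be stanine 9
Highest qualifying boundary gives stanine = 9

9


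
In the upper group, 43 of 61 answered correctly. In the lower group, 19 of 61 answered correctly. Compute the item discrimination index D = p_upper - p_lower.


p_upper = 43/61 = 0.7049
p_lower = 19/61 = 0.3115
D = 0.7049 - 0.3115 = 0.3934

0.3934


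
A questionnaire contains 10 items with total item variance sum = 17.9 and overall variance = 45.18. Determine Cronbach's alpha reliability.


alpha = (k/(k-1)) * (1 - sum(si^2)/s_total^2)
= (10/9) * (1 - 17.9/45.18)
alpha = 0.6709

0.6709


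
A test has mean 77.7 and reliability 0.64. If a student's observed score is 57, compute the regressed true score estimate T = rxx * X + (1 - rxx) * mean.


T_est = rxx * X + (1 - rxx) * mean
T_est = 0.64 * 57 + 0.36 * 77.7
T_est = 36.48 + 27.972
T_est = 64.452

64.452


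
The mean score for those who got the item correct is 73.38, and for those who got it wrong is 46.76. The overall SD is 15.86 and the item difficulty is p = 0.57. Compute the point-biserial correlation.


q = 1 - p = 0.43
rpb = ((M1 - M0) / SD) * sqrt(p * q)
rpb = ((73.38 - 46.76) / 15.86) * sqrt(0.57 * 0.43)
rpb = 0.831

0.831


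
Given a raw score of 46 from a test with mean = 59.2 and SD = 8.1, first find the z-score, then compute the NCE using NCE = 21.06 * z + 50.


z = (X - mean) / SD = (46 - 59.2) / 8.1
z = -13.2 / 8.1
z = -1.6296
NCE = NCE = 21.06z + 50
Carry z at full precision (z = -13.2 / 8.1) into the conversion:
NCE = 21.06 * (-13.2 / 8.1) + 50 = -277.992 / 8.1 + 50
NCE = -34.32 + 50
NCE = 15.68

15.68


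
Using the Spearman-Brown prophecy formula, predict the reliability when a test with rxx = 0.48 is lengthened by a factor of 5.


r_new = (n * rxx) / (1 + (n-1) * rxx)
r_new = (5 * 0.48) / (1 + 4 * 0.48)
r_new = 2.4 / 2.92
r_new = 0.8219

0.8219


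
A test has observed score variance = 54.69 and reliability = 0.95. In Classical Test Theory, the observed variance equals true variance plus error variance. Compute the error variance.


var_true = rxx * var_obs = 0.95 * 54.69 = 51.9555
var_error = var_obs - var_true
var_error = 54.69 - 51.9555
var_error = 2.7345

2.7345


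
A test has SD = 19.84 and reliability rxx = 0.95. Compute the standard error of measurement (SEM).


SEM = SD * sqrt(1 - rxx)
SEM = 19.84 * sqrt(1 - 0.95)
SEM = 19.84 * sqrt(0.05) = 19.84 * 0.223607
SEM = 4.4364

4.4364


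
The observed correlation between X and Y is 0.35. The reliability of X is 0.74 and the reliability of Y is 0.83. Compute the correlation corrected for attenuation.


r_corrected = rxy / sqrt(rxx * ryy)
= 0.35 / sqrt(0.74 * 0.83)
= 0.35 / sqrt(0.6142)
= 0.35 / 0.783709
r_corrected = 0.4466

0.4466


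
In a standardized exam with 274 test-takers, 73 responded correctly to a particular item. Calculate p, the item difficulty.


Item difficulty p = number correct / total examinees
p = 73 / 274
p = 0.2664

0.2664


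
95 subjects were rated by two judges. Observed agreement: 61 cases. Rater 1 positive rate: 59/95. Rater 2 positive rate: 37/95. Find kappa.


P_o = 61/95 = 0.642105
P_e = (59*37 + 36*58) / 9025 = 0.473241
kappa = (P_o - P_e) / (1 - P_e)
kappa = (0.642105 - 0.473241) / (1 - 0.473241)
kappa = 0.3206

0.3206


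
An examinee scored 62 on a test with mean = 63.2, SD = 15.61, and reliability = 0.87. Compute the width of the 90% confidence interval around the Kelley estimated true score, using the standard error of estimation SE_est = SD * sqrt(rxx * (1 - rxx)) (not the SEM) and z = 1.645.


True score estimate = 0.87*62 + 0.13*63.2 = 62.156
SE_est = SD * sqrt(rxx * (1 - rxx)) = 15.61 * sqrt(0.87 * 0.13) = 15.61 * sqrt(0.1131) = 5.249697
CI = T_est +/- z * SE_est, so width = 2 * z * SE_est = 2 * 1.645 * 5.249697
Width = 17.2715

17.2715


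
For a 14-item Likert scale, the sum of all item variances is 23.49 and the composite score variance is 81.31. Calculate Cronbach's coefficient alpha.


alpha = (k/(k-1)) * (1 - sum(si^2)/s_total^2)
= (14/13) * (1 - 23.49/81.31)
alpha = 0.7658

0.7658


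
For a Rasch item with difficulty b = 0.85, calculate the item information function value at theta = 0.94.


P = 1/(1+exp(-(0.94-0.85))) = 0.5225
I = P*(1-P) = 0.5225 * 0.4775
I = 0.2495

0.2495


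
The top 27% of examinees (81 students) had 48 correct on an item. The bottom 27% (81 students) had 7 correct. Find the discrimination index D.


p_upper = 48/81 = 0.5926
p_lower = 7/81 = 0.0864
D = 0.5926 - 0.0864 = 0.5062

0.5062


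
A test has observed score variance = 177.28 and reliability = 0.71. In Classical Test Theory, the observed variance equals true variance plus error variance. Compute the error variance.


var_true = rxx * var_obs = 0.71 * 177.28 = 125.8688
var_error = var_obs - var_true
var_error = 177.28 - 125.8688
var_error = 51.4112

51.4112


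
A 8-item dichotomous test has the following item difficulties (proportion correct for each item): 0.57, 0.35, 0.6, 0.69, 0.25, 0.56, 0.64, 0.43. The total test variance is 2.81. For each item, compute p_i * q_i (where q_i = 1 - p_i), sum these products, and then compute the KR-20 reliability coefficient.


For each item, compute p_i * q_i:
  Item 1: 0.57 * 0.43 = 0.2451
  Item 2: 0.35 * 0.65 = 0.2275
  Item 3: 0.6 * 0.4 = 0.24
  Item 4: 0.69 * 0.31 = 0.2139
  Item 5: 0.25 * 0.75 = 0.1875
  Item 6: 0.56 * 0.44 = 0.2464
  Item 7: 0.64 * 0.36 = 0.2304
  Item 8: 0.43 * 0.57 = 0.2451
Sum(p_i * q_i) = 0.2451 + 0.2275 + 0.24 + 0.2139 + 0.1875 + 0.2464 + 0.2304 + 0.2451 = 1.8359
KR-20 = (k/(k-1)) * (1 - Sum(p_i*q_i) / Var_total)
= (8/7) * (1 - 1.8359/2.81)
= 1.1429 * 0.3467
KR-20 = 0.3962

0.3962


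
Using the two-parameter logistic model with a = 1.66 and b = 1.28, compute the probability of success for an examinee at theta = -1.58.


a*(theta - b) = 1.66 * (-1.58 - 1.28) = -4.7476
exp(--4.7476) = 115.3072
P = 1 / (1 + 115.3072)
P = 0.0086

0.0086


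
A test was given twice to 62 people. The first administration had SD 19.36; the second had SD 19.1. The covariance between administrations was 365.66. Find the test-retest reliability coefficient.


r = cov(X,Y) / (SD_X * SD_Y)
r = 365.66 / (19.36 * 19.1)
r = 365.66 / 369.776
r = 0.9889

0.9889


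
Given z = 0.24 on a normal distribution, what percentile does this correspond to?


CDF(z) = 0.5 * (1 + erf(z/sqrt(2)))
erf(0.1697) = 0.1897
CDF = 0.5948
Percentile rank = 0.5948 * 100 = 59.48

59.48


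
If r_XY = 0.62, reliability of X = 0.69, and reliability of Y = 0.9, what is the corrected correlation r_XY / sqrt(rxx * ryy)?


r_corrected = rxy / sqrt(rxx * ryy)
= 0.62 / sqrt(0.69 * 0.9)
= 0.62 / sqrt(0.621)
= 0.62 / 0.788036
r_corrected = 0.7868

0.7868


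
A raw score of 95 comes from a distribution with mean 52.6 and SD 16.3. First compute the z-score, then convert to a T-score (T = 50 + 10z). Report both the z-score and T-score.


z = (X - mean) / SD = (95 - 52.6) / 16.3
z = 42.4 / 16.3
z = 2.6012
T-score = T = 50 + 10z
Carry z at full precision (z = 42.4 / 16.3) into the conversion:
T-score = 50 + 10 * (42.4 / 16.3) = 50 + 424 / 16.3
T-score = 50 + 26.0123
T-score = 76.0123

76.0123


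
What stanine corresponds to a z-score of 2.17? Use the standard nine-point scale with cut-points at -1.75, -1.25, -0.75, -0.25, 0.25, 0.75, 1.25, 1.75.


Stanine boundaries: [-1.75, -1.25, -0.75, -0.25, 0.25, 0.75, 1.25, 1.75]
z = 2.17
Check each boundary:
  z >= -1.75 -> could be stanine 2
  z >= -1.25 -> could be stanine 3
  z >= -0.75 -> could be stanine 4
  z >= -0.25 -> could be stanine 5
  z >= 0.25 -> could be stanine 6
  z >= 0.75 -> could be stanine 7
  z >= 1.25 -> could be stanine 8
  z >= 1.75 -> could be stanine 9
Highest qualifying boundary gives stanine = 9

9


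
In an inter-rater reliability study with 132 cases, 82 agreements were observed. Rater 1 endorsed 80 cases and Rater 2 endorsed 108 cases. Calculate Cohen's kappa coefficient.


P_o = 82/132 = 0.621212
P_e = (80*108 + 52*24) / 17424 = 0.567493
kappa = (P_o - P_e) / (1 - P_e)
kappa = (0.621212 - 0.567493) / (1 - 0.567493)
kappa = 0.1242

0.1242


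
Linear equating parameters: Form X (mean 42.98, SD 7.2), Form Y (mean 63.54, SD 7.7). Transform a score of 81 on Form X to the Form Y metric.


slope = SD_Y / SD_X = 7.7 / 7.2 ~ 1.0694
intercept = mean_Y - slope * mean_X = 63.54 - (7.7 / 7.2) * 42.98 ~ 17.5753
Y = slope * X + intercept. To avoid rounding drift from the rounded slope/intercept, evaluate the equivalent form Y = mean_Y + SD_Y * (X - mean_X) / SD_X at full precision:
Y = 63.54 + 7.7 * (81 - 42.98) / 7.2
Y = 63.54 + 7.7 * 38.02 / 7.2
Y = 63.54 + 292.754 / 7.2
Y = 63.54 + 40.6603
Y = 104.2003

104.2003


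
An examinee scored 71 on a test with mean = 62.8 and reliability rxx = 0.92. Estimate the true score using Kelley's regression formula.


T_est = rxx * X + (1 - rxx) * mean
T_est = 0.92 * 71 + 0.08 * 62.8
T_est = 65.32 + 5.024
T_est = 70.344

70.344


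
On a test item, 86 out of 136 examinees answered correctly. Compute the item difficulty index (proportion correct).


Item difficulty p = number correct / total examinees
p = 86 / 136
p = 0.6324

0.6324


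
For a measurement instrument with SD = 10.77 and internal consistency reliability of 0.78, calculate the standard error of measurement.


SEM = SD * sqrt(1 - rxx)
SEM = 10.77 * sqrt(1 - 0.78)
SEM = 10.77 * sqrt(0.22) = 10.77 * 0.469042
SEM = 5.0516

5.0516


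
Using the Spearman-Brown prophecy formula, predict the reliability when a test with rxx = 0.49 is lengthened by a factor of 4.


r_new = (n * rxx) / (1 + (n-1) * rxx)
r_new = (4 * 0.49) / (1 + 3 * 0.49)
r_new = 1.96 / 2.47
r_new = 0.7935

0.7935


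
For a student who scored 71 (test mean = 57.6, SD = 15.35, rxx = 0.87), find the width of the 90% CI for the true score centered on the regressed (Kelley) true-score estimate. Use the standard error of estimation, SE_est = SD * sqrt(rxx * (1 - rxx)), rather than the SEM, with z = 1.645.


True score estimate = 0.87*71 + 0.13*57.6 = 69.258
SE_est = SD * sqrt(rxx * (1 - rxx)) = 15.35 * sqrt(0.87 * 0.13) = 15.35 * sqrt(0.1131) = 5.162258
CI = T_est +/- z * SE_est, so width = 2 * z * SE_est = 2 * 1.645 * 5.162258
Width = 16.9838

16.9838


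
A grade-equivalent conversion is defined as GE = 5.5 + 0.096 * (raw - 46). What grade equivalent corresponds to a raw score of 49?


raw - median = 49 - 46 = 3
slope * diff = 0.096 * 3 = 0.288
GE = 5.5 + 0.288
GE = 5.788

5.788


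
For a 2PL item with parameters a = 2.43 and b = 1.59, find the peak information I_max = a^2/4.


For 2PL, max info at theta = b = 1.59
I_max = a^2 / 4 = 2.43^2 / 4
= 5.9049 / 4
I_max = 1.4762

1.4762


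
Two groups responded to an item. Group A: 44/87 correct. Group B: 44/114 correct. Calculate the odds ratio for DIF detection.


Odds_A = 44/43 = 1.0233
Odds_B = 44/70 = 0.6286
OR = Odds_A / Odds_B = 1.0233 / 0.6286
Exactly, OR = (44 * 70) / (43 * 44) = 3080 / 1892
OR = 1.6279

1.6279


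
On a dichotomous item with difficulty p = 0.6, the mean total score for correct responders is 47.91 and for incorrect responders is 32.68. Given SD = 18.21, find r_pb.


q = 1 - p = 0.4
rpb = ((M1 - M0) / SD) * sqrt(p * q)
rpb = ((47.91 - 32.68) / 18.21) * sqrt(0.6 * 0.4)
rpb = 0.4097

0.4097


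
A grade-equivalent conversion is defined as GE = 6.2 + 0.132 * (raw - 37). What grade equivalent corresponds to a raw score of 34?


raw - median = 34 - 37 = -3
slope * diff = 0.132 * -3 = -0.396
GE = 6.2 + -0.396
GE = 5.804

5.804


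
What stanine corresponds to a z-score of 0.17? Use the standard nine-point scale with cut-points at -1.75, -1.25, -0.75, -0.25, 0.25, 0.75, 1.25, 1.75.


Stanine boundaries: [-1.75, -1.25, -0.75, -0.25, 0.25, 0.75, 1.25, 1.75]
z = 0.17
Check each boundary:
  z >= -1.75 -> could be stanine 2
  z >= -1.25 -> could be stanine 3
  z >= -0.75 -> could be stanine 4
  z >= -0.25 -> could be stanine 5
  z < 0.25
  z < 0.75
  z < 1.25
  z < 1.75
Highest qualifying boundary gives stanine = 5

5


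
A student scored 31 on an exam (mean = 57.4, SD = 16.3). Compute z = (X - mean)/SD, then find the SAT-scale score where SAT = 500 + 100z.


z = (X - mean) / SD = (31 - 57.4) / 16.3
z = -26.4 / 16.3
z = -1.6196
SAT-scale = SAT = 500 + 100z
Carry z at full precision (z = -26.4 / 16.3) into the conversion:
SAT-scale = 500 + 100 * (-26.4 / 16.3) = 500 + -2640 / 16.3
SAT-scale = 500 + -161.9632
SAT-scale = 338.0368

338.0368


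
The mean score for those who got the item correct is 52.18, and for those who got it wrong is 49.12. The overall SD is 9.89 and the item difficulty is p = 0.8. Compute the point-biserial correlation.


q = 1 - p = 0.2
rpb = ((M1 - M0) / SD) * sqrt(p * q)
rpb = ((52.18 - 49.12) / 9.89) * sqrt(0.8 * 0.2)
rpb = 0.1238

0.1238


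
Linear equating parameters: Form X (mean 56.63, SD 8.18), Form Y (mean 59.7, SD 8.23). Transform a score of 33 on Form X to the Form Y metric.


slope = SD_Y / SD_X = 8.23 / 8.18 ~ 1.0061
intercept = mean_Y - slope * mean_X = 59.7 - (8.23 / 8.18) * 56.63 ~ 2.7239
Y = slope * X + intercept. To avoid rounding drift from the rounded slope/intercept, evaluate the equivalent form Y = mean_Y + SD_Y * (X - mean_X) / SD_X at full precision:
Y = 59.7 + 8.23 * (33 - 56.63) / 8.18
Y = 59.7 - 8.23 * 23.63 / 8.18
Y = 59.7 - 194.4749 / 8.18
Y = 59.7 - 23.7744
Y = 35.9256

35.9256


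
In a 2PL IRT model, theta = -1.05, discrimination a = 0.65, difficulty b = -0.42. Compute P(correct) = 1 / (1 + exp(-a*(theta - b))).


a*(theta - b) = 0.65 * (-1.05 - -0.42) = -0.4095
exp(--0.4095) = 1.5061
P = 1 / (1 + 1.5061)
P = 0.399

0.399


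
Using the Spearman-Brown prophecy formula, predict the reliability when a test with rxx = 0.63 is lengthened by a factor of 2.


r_new = (n * rxx) / (1 + (n-1) * rxx)
r_new = (2 * 0.63) / (1 + 1 * 0.63)
r_new = 1.26 / 1.63
r_new = 0.773

0.773


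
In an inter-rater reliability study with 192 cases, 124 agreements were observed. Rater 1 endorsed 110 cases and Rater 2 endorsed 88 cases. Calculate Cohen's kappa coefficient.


P_o = 124/192 = 0.645833
P_e = (110*88 + 82*104) / 36864 = 0.493924
kappa = (P_o - P_e) / (1 - P_e)
kappa = (0.645833 - 0.493924) / (1 - 0.493924)
kappa = 0.3002

0.3002


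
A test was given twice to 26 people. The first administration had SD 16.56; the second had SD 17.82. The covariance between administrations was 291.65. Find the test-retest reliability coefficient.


r = cov(X,Y) / (SD_X * SD_Y)
r = 291.65 / (16.56 * 17.82)
r = 291.65 / 295.0992
r = 0.9883

0.9883


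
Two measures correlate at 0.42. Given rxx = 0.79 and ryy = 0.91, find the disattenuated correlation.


r_corrected = rxy / sqrt(rxx * ryy)
= 0.42 / sqrt(0.79 * 0.91)
= 0.42 / sqrt(0.7189)
= 0.42 / 0.84788
r_corrected = 0.4954

0.4954


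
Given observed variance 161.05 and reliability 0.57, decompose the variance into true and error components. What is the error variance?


var_true = rxx * var_obs = 0.57 * 161.05 = 91.7985
var_error = var_obs - var_true
var_error = 161.05 - 91.7985
var_error = 69.2515

69.2515


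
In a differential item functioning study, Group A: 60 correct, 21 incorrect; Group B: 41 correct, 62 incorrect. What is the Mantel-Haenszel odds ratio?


Odds_A = 60/21 = 2.8571
Odds_B = 41/62 = 0.6613
OR = Odds_A / Odds_B = 2.8571 / 0.6613
Exactly, OR = (60 * 62) / (21 * 41) = 3720 / 861
OR = 4.3206

4.3206


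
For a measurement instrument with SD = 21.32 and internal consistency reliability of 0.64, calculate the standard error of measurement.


SEM = SD * sqrt(1 - rxx)
SEM = 21.32 * sqrt(1 - 0.64)
SEM = 21.32 * sqrt(0.36) = 21.32 * 0.6
SEM = 12.792

12.792


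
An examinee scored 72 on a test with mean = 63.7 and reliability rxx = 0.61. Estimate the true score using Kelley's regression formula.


T_est = rxx * X + (1 - rxx) * mean
T_est = 0.61 * 72 + 0.39 * 63.7
T_est = 43.92 + 24.843
T_est = 68.763

68.763


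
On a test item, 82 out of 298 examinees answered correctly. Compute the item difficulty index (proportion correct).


Item difficulty p = number correct / total examinees
p = 82 / 298
p = 0.2752

0.2752


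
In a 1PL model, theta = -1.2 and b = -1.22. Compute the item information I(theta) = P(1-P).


P = 1/(1+exp(-(-1.2--1.22))) = 0.505
I = P*(1-P) = 0.505 * 0.495
I = 0.25

0.25


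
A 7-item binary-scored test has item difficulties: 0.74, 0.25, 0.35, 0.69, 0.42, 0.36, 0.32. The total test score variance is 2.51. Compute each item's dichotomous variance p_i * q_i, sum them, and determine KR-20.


For each item, compute p_i * q_i:
  Item 1: 0.74 * 0.26 = 0.1924
  Item 2: 0.25 * 0.75 = 0.1875
  Item 3: 0.35 * 0.65 = 0.2275
  Item 4: 0.69 * 0.31 = 0.2139
  Item 5: 0.42 * 0.58 = 0.2436
  Item 6: 0.36 * 0.64 = 0.2304
  Item 7: 0.32 * 0.68 = 0.2176
Sum(p_i * q_i) = 0.1924 + 0.1875 + 0.2275 + 0.2139 + 0.2436 + 0.2304 + 0.2176 = 1.5129
KR-20 = (k/(k-1)) * (1 - Sum(p_i*q_i) / Var_total)
= (7/6) * (1 - 1.5129/2.51)
= 1.1667 * 0.3973
KR-20 = 0.4635

0.4635


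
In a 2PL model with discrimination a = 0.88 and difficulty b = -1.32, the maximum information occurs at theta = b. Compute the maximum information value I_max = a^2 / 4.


For 2PL, max info at theta = b = -1.32
I_max = a^2 / 4 = 0.88^2 / 4
= 0.7744 / 4
I_max = 0.1936

0.1936


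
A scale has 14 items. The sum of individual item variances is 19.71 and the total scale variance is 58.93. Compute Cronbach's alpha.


alpha = (k/(k-1)) * (1 - sum(si^2)/s_total^2)
= (14/13) * (1 - 19.71/58.93)
alpha = 0.7167

0.7167


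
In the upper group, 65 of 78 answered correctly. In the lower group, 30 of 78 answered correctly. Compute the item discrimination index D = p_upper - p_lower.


p_upper = 65/78 = 0.8333
p_lower = 30/78 = 0.3846
D = 0.8333 - 0.3846 = 0.4487

0.4487


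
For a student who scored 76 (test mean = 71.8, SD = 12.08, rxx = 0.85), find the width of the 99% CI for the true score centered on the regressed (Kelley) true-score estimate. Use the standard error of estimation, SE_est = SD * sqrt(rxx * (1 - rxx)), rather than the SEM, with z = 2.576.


True score estimate = 0.85*76 + 0.15*71.8 = 75.37
SE_est = SD * sqrt(rxx * (1 - rxx)) = 12.08 * sqrt(0.85 * 0.15) = 12.08 * sqrt(0.1275) = 4.313423
CI = T_est +/- z * SE_est, so width = 2 * z * SE_est = 2 * 2.576 * 4.313423
Width = 22.2228

22.2228


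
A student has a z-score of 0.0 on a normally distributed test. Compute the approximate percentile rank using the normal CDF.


CDF(z) = 0.5 * (1 + erf(z/sqrt(2)))
erf(0.0) = 0.0
CDF = 0.5
Percentile rank = 0.5 * 100 = 50.0

50.0


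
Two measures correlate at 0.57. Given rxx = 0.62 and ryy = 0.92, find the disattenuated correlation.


r_corrected = rxy / sqrt(rxx * ryy)
= 0.57 / sqrt(0.62 * 0.92)
= 0.57 / sqrt(0.5704)
= 0.57 / 0.755248
r_corrected = 0.7547

0.7547


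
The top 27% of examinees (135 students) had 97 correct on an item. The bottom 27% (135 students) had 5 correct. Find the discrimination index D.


p_upper = 97/135 = 0.7185
p_lower = 5/135 = 0.037
D = 0.7185 - 0.037 = 0.6815

0.6815


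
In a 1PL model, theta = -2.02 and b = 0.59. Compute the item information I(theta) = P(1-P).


P = 1/(1+exp(-(-2.02-0.59))) = 0.0685
I = P*(1-P) = 0.0685 * 0.9315
I = 0.0638

0.0638


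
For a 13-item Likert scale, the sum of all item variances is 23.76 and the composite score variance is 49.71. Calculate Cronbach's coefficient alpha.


alpha = (k/(k-1)) * (1 - sum(si^2)/s_total^2)
= (13/12) * (1 - 23.76/49.71)
alpha = 0.5655

0.5655


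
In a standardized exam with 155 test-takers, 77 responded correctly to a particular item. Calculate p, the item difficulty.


Item difficulty p = number correct / total examinees
p = 77 / 155
p = 0.4968

0.4968


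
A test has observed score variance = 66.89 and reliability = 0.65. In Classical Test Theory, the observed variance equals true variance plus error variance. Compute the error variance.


var_true = rxx * var_obs = 0.65 * 66.89 = 43.4785
var_error = var_obs - var_true
var_error = 66.89 - 43.4785
var_error = 23.4115

23.4115


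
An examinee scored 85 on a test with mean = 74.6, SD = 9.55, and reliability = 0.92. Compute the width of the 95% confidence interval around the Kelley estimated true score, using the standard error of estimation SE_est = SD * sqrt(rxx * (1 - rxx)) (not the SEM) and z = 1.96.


True score estimate = 0.92*85 + 0.08*74.6 = 84.168
SE_est = SD * sqrt(rxx * (1 - rxx)) = 9.55 * sqrt(0.92 * 0.08) = 9.55 * sqrt(0.0736) = 2.59085
CI = T_est +/- z * SE_est, so width = 2 * z * SE_est = 2 * 1.96 * 2.59085
Width = 10.1561

10.1561


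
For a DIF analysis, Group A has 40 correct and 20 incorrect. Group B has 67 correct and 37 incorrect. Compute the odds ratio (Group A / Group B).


Odds_A = 40/20 = 2.0
Odds_B = 67/37 = 1.8108
OR = Odds_A / Odds_B = 2.0 / 1.8108
Exactly, OR = (40 * 37) / (20 * 67) = 1480 / 1340
OR = 1.1045

1.1045


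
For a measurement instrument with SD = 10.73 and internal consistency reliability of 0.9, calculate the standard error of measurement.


SEM = SD * sqrt(1 - rxx)
SEM = 10.73 * sqrt(1 - 0.9)
SEM = 10.73 * sqrt(0.1) = 10.73 * 0.316228
SEM = 3.3931

3.3931


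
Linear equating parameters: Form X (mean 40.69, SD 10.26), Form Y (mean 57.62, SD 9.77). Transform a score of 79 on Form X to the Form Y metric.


slope = SD_Y / SD_X = 9.77 / 10.26 ~ 0.9522
intercept = mean_Y - slope * mean_X = 57.62 - (9.77 / 10.26) * 40.69 ~ 18.8733
Y = slope * X + intercept. To avoid rounding drift from the rounded slope/intercept, evaluate the equivalent form Y = mean_Y + SD_Y * (X - mean_X) / SD_X at full precision:
Y = 57.62 + 9.77 * (79 - 40.69) / 10.26
Y = 57.62 + 9.77 * 38.31 / 10.26
Y = 57.62 + 374.2887 / 10.26
Y = 57.62 + 36.4804
Y = 94.1004

94.1004


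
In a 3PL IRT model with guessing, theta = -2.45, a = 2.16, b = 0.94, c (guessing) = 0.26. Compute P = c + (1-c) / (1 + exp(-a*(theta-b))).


logit = 2.16*(-2.45 - 0.94) = -7.3224
P* = 1/(1 + exp(--7.3224)) = 0.0007
P = 0.26 + (1 - 0.26) * 0.0007
P = 0.2605

0.2605


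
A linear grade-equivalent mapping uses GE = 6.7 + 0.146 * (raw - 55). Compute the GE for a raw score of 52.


raw - median = 52 - 55 = -3
slope * diff = 0.146 * -3 = -0.438
GE = 6.7 + -0.438
GE = 6.262

6.262


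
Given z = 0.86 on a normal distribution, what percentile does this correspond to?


CDF(z) = 0.5 * (1 + erf(z/sqrt(2)))
erf(0.6081) = 0.6102
CDF = 0.8051
Percentile rank = 0.8051 * 100 = 80.51

80.51


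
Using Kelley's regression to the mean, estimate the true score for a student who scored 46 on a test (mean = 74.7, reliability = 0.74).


T_est = rxx * X + (1 - rxx) * mean
T_est = 0.74 * 46 + 0.26 * 74.7
T_est = 34.04 + 19.422
T_est = 53.462

53.462


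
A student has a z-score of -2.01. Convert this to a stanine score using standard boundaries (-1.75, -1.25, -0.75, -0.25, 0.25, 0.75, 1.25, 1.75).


Stanine boundaries: [-1.75, -1.25, -0.75, -0.25, 0.25, 0.75, 1.25, 1.75]
z = -2.01
Check each boundary:
  z < -1.75
  z < -1.25
  z < -0.75
  z < -0.25
  z < 0.25
  z < 0.75
  z < 1.25
  z < 1.75
Highest qualifying boundary gives stanine = 1

1


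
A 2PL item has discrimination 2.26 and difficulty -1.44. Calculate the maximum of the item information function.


For 2PL, max info at theta = b = -1.44
I_max = a^2 / 4 = 2.26^2 / 4
= 5.1076 / 4
I_max = 1.2769

1.2769


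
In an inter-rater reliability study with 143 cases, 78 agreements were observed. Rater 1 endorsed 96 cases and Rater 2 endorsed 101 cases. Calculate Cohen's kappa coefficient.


P_o = 78/143 = 0.545455
P_e = (96*101 + 47*42) / 20449 = 0.570688
kappa = (P_o - P_e) / (1 - P_e)
kappa = (0.545455 - 0.570688) / (1 - 0.570688)
kappa = -0.0588

-0.0588


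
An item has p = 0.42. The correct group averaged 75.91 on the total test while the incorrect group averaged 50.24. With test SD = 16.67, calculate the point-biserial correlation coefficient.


q = 1 - p = 0.58
rpb = ((M1 - M0) / SD) * sqrt(p * q)
rpb = ((75.91 - 50.24) / 16.67) * sqrt(0.42 * 0.58)
rpb = 0.76

0.76


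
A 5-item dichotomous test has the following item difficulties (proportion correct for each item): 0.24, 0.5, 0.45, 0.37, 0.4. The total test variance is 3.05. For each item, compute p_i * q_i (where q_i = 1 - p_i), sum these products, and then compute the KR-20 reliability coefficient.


For each item, compute p_i * q_i:
  Item 1: 0.24 * 0.76 = 0.1824
  Item 2: 0.5 * 0.5 = 0.25
  Item 3: 0.45 * 0.55 = 0.2475
  Item 4: 0.37 * 0.63 = 0.2331
  Item 5: 0.4 * 0.6 = 0.24
Sum(p_i * q_i) = 0.1824 + 0.25 + 0.2475 + 0.2331 + 0.24 = 1.153
KR-20 = (k/(k-1)) * (1 - Sum(p_i*q_i) / Var_total)
= (5/4) * (1 - 1.153/3.05)
= 1.25 * 0.622
KR-20 = 0.7775

0.7775


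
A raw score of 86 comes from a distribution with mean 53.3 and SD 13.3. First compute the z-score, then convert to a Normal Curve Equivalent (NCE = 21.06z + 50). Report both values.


z = (X - mean) / SD = (86 - 53.3) / 13.3
z = 32.7 / 13.3
z = 2.4586
NCE = NCE = 21.06z + 50
Carry z at full precision (z = 32.7 / 13.3) into the conversion:
NCE = 21.06 * (32.7 / 13.3) + 50 = 688.662 / 13.3 + 50
NCE = 51.7791 + 50
NCE = 101.7791

101.7791


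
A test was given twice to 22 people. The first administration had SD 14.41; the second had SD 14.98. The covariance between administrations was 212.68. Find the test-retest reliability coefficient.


r = cov(X,Y) / (SD_X * SD_Y)
r = 212.68 / (14.41 * 14.98)
r = 212.68 / 215.8618
r = 0.9853

0.9853


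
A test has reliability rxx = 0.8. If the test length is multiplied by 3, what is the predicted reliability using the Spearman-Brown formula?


r_new = (n * rxx) / (1 + (n-1) * rxx)
r_new = (3 * 0.8) / (1 + 2 * 0.8)
r_new = 2.4 / 2.6
r_new = 0.9231

0.9231


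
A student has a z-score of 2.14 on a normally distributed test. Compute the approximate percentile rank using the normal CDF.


CDF(z) = 0.5 * (1 + erf(z/sqrt(2)))
erf(1.5132) = 0.9676
CDF = 0.9838
Percentile rank = 0.9838 * 100 = 98.38

98.38


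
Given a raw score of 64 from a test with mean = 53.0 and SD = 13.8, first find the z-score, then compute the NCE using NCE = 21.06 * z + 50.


z = (X - mean) / SD = (64 - 53.0) / 13.8
z = 11.0 / 13.8
z = 0.7971
NCE = NCE = 21.06z + 50
Carry z at full precision (z = 11.0 / 13.8) into the conversion:
NCE = 21.06 * (11.0 / 13.8) + 50 = 231.66 / 13.8 + 50
NCE = 16.787 + 50
NCE = 66.787

66.787


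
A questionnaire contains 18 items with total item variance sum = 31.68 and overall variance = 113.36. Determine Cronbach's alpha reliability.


alpha = (k/(k-1)) * (1 - sum(si^2)/s_total^2)
= (18/17) * (1 - 31.68/113.36)
alpha = 0.7629

0.7629


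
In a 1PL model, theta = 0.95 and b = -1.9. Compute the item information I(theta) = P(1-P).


P = 1/(1+exp(-(0.95--1.9))) = 0.9453
I = P*(1-P) = 0.9453 * 0.0547
I = 0.0517

0.0517


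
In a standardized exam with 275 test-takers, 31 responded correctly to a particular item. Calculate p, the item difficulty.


Item difficulty p = number correct / total examinees
p = 31 / 275
p = 0.1127

0.1127


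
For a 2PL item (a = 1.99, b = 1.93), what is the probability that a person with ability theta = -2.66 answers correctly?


a*(theta - b) = 1.99 * (-2.66 - 1.93) = -9.1341
exp(--9.1341) = 9265.9345
P = 1 / (1 + 9265.9345)
P = 0.0001

0.0001


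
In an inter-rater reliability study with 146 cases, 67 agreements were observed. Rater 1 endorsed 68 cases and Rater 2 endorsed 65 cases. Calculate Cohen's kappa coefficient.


P_o = 67/146 = 0.458904
P_e = (68*65 + 78*81) / 21316 = 0.503753
kappa = (P_o - P_e) / (1 - P_e)
kappa = (0.458904 - 0.503753) / (1 - 0.503753)
kappa = -0.0904

-0.0904


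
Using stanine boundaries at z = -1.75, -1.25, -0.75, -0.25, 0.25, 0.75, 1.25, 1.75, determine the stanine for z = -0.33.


Stanine boundaries: [-1.75, -1.25, -0.75, -0.25, 0.25, 0.75, 1.25, 1.75]
z = -0.33
Check each boundary:
  z >= -1.75 -> could be stanine 2
  z >= -1.25 -> could be stanine 3
  z >= -0.75 -> could be stanine 4
  z < -0.25
  z < 0.25
  z < 0.75
  z < 1.25
  z < 1.75
Highest qualifying boundary gives stanine = 4

4


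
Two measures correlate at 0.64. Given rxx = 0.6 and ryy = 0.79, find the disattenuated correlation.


r_corrected = rxy / sqrt(rxx * ryy)
= 0.64 / sqrt(0.6 * 0.79)
= 0.64 / sqrt(0.474)
= 0.64 / 0.688477
r_corrected = 0.9296

0.9296


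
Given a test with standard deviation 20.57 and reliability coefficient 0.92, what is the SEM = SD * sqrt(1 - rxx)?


SEM = SD * sqrt(1 - rxx)
SEM = 20.57 * sqrt(1 - 0.92)
SEM = 20.57 * sqrt(0.08) = 20.57 * 0.282843
SEM = 5.8181

5.8181


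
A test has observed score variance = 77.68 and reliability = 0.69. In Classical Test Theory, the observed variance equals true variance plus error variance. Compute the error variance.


var_true = rxx * var_obs = 0.69 * 77.68 = 53.5992
var_error = var_obs - var_true
var_error = 77.68 - 53.5992
var_error = 24.0808

24.0808


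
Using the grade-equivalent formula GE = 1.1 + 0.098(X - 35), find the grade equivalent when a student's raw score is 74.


raw - median = 74 - 35 = 39
slope * diff = 0.098 * 39 = 3.822
GE = 1.1 + 3.822
GE = 4.922

4.922


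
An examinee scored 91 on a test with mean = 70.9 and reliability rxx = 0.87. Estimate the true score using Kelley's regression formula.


T_est = rxx * X + (1 - rxx) * mean
T_est = 0.87 * 91 + 0.13 * 70.9
T_est = 79.17 + 9.217
T_est = 88.387

88.387


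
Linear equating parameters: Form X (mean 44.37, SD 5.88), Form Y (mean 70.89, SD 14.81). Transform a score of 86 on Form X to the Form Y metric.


slope = SD_Y / SD_X = 14.81 / 5.88 ~ 2.5187
intercept = mean_Y - slope * mean_X = 70.89 - (14.81 / 5.88) * 44.37 ~ -40.8651
Y = slope * X + intercept. To avoid rounding drift from the rounded slope/intercept, evaluate the equivalent form Y = mean_Y + SD_Y * (X - mean_X) / SD_X at full precision:
Y = 70.89 + 14.81 * (86 - 44.37) / 5.88
Y = 70.89 + 14.81 * 41.63 / 5.88
Y = 70.89 + 616.5403 / 5.88
Y = 70.89 + 104.8538
Y = 175.7438

175.7438


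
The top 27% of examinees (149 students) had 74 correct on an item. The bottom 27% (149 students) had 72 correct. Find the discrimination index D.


p_upper = 74/149 = 0.4966
p_lower = 72/149 = 0.4832
D = 0.4966 - 0.4832 = 0.0134

0.0134


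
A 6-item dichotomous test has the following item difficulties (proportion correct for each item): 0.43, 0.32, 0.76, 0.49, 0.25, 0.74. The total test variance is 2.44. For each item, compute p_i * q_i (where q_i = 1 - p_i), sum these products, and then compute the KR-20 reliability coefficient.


For each item, compute p_i * q_i:
  Item 1: 0.43 * 0.57 = 0.2451
  Item 2: 0.32 * 0.68 = 0.2176
  Item 3: 0.76 * 0.24 = 0.1824
  Item 4: 0.49 * 0.51 = 0.2499
  Item 5: 0.25 * 0.75 = 0.1875
  Item 6: 0.74 * 0.26 = 0.1924
Sum(p_i * q_i) = 0.2451 + 0.2176 + 0.1824 + 0.2499 + 0.1875 + 0.1924 = 1.2749
KR-20 = (k/(k-1)) * (1 - Sum(p_i*q_i) / Var_total)
= (6/5) * (1 - 1.2749/2.44)
= 1.2 * 0.4775
KR-20 = 0.573

0.573


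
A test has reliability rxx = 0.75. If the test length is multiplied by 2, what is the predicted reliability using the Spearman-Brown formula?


r_new = (n * rxx) / (1 + (n-1) * rxx)
r_new = (2 * 0.75) / (1 + 1 * 0.75)
r_new = 1.5 / 1.75
r_new = 0.8571

0.8571


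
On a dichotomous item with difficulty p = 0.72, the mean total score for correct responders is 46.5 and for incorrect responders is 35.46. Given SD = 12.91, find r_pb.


q = 1 - p = 0.28
rpb = ((M1 - M0) / SD) * sqrt(p * q)
rpb = ((46.5 - 35.46) / 12.91) * sqrt(0.72 * 0.28)
rpb = 0.384

0.384


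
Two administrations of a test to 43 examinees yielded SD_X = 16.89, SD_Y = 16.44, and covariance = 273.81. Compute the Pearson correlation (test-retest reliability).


r = cov(X,Y) / (SD_X * SD_Y)
r = 273.81 / (16.89 * 16.44)
r = 273.81 / 277.6716
r = 0.9861

0.9861


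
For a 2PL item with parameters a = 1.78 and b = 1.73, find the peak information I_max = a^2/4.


For 2PL, max info at theta = b = 1.73
I_max = a^2 / 4 = 1.78^2 / 4
= 3.1684 / 4
I_max = 0.7921

0.7921


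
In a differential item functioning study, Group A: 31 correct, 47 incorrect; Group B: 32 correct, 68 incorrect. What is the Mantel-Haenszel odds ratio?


Odds_A = 31/47 = 0.6596
Odds_B = 32/68 = 0.4706
OR = Odds_A / Odds_B = 0.6596 / 0.4706
Exactly, OR = (31 * 68) / (47 * 32) = 2108 / 1504
OR = 1.4016

1.4016
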